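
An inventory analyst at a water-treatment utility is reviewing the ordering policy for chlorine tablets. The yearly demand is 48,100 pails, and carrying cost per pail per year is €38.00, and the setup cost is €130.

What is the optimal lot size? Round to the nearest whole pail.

Q* = √(2·D·S / H) = √(2·48,100·130 / 38) = √329,105.3 ≈ 573.68

574 pails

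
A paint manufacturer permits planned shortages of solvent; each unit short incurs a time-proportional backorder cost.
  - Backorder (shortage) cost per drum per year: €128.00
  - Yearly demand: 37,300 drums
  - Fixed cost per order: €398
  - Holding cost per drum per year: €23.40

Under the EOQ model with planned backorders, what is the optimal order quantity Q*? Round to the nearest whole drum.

1,225 drums

Basic EOQ = √(2·37,300·398/23.4) = 1,126.427
Backorder adjustment √((H+b)/b) = √((23.4+128)/128) = 1.0876
Q* = 1,126.427 × 1.0876 ≈ 1,225.07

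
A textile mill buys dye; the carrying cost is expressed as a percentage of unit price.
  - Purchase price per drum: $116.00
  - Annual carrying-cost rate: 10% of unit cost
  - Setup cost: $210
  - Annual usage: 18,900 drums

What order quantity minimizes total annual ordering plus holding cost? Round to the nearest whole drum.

H = i·C = 0.1 × $116 = $11.6000 per drum-year
EOQ = √(2DS/H) = √(2 × 18,900 × 210 / 11.6)
    = √(684,310.34) ≈ 827.23

827 drums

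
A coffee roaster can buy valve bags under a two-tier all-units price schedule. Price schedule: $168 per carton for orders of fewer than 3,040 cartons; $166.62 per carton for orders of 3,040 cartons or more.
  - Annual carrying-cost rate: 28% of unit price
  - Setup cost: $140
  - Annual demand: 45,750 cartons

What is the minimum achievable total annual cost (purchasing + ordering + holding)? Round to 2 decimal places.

H₁ = 28%×$168 = $47.0400;  H₂ = 28%×$166.62 = $46.6536
EOQ₁ = √(2×45,750×140/47.0400) = 521.84  (< 3,040, feasible at tier 1)
EOQ₂ = √(2×45,750×140/46.6536) = 524.00  (< 3,040 → use Q = 3,040 at tier-2 price)
TC(tier 1 (EOQ₁), Q≈521.8) = $7,710,547.55
TC(tier 2, Q≈3,040.0) = $7,695,885.38
Minimum at tier 2: $7,695,885.38

$7,695,885.38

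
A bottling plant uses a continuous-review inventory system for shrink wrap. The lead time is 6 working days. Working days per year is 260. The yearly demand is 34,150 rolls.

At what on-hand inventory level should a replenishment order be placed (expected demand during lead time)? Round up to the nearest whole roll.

Daily demand d = 34,150 / 260 = 131.346 rolls/day
Demand during lead time = 131.346 × 6 = 788.08
Reorder point = 788.08 → round up

789 rolls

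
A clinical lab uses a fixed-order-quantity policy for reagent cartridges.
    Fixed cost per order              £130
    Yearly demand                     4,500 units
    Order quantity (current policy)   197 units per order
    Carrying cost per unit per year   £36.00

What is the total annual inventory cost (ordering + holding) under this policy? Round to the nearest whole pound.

£6,516

Orders/yr = 4,500/197 = 22.843; ordering cost = 22.843 × £130 = £2,969.54
Average inventory = 197/2 = 98.5; holding cost = 98.5 × £36 = £3,546.00
Total = £2,969.54 + £3,546.00 = £6,515.54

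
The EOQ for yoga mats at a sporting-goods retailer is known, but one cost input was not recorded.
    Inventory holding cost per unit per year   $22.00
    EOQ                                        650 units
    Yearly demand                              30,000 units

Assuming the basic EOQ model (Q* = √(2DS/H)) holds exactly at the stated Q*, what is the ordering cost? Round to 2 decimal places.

Since Q* = (2DS/H)^½, squaring gives Q*²·H = 2DS.
S = Q²H / (2D) = 650² × 22 / (2 × 30,000) = 154.9167

$154.92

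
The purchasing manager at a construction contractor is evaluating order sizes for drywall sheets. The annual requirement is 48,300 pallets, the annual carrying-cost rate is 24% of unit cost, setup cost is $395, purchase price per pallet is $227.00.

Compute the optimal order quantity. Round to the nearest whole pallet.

837 pallets

Holding cost per pallet per year: H = 24% × $227 = $54.4800
EOQ = √(2DS/H) = √(2 × 48,300 × 395 / 54.48)
    = √(700,385.46) ≈ 836.89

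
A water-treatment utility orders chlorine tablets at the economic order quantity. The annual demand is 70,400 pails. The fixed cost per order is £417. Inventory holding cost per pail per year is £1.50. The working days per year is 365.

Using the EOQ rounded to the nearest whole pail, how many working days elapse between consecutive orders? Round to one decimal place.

32.4 days

EOQ = √(2DS/H) = √(2 × 70,400 × 417 / 1.5)
    = √(39,142,400.00) ≈ 6,256.39 → Q = 6,256 pails
Cycle time = (working days × Q)/D = (365 × 6,256) / 70,400 = 32.435 days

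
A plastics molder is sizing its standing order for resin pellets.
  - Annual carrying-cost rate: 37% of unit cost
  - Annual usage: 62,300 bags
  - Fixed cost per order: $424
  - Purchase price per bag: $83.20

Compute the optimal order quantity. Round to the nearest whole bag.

H = i·C = 0.37 × $83.2 = $30.7840 per bag-year
2DS/H = 2·62,300·424/30.784 = 1,716,164.24
EOQ = √1,716,164.24 ≈ 1,310.02

1,310 bags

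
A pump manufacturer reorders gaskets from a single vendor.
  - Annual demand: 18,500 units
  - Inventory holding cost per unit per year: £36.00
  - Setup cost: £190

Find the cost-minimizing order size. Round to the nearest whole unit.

EOQ = √(2DS/H) = √(2 × 18,500 × 190 / 36)
    = √(195,277.78) ≈ 441.90

442 units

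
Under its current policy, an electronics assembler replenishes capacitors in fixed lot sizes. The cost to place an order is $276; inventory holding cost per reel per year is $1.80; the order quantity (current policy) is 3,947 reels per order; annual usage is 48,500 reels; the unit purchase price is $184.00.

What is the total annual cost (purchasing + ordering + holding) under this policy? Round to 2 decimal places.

$8,930,943.74

Ordering: D/Q × S = 48,500/3,947 × $276 = $3,391.44
Holding:  Q/2 × H = 3,947/2 × $1.8 = $3,552.30
Purchase cost = D·C = 48,500 × 184 = $8,924,000.00
Total = $3,391.44 + $3,552.30 + $8,924,000.00 = $8,930,943.74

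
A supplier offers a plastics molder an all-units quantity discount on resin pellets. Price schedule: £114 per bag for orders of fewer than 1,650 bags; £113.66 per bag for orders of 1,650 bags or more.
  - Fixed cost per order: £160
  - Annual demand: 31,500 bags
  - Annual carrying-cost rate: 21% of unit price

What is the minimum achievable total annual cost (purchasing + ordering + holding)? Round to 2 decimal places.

H₁ = 21%×£114 = £23.9400;  H₂ = 21%×£113.66 = £23.8686
EOQ₁ = √(2×31,500×160/23.9400) = 648.89  (< 1,650, feasible at tier 1)
EOQ₂ = √(2×31,500×160/23.8686) = 649.86  (< 1,650 → use Q = 1,650 at tier-2 price)
TC(tier 1 (EOQ₁), Q≈648.9) = £3,606,534.32
TC(tier 2, Q≈1,650.0) = £3,603,036.14
Minimum at tier 2: £3,603,036.14

£3,603,036.14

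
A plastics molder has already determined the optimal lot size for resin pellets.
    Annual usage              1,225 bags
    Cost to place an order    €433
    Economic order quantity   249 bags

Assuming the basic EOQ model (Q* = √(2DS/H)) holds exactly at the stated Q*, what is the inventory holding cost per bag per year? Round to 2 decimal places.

EOQ relation: Q² = 2DS/H, so rearrange for the unknown.
H = 2DS / Q² = 2 × 1,225 × 433 / 249² = 17.1102

€17.11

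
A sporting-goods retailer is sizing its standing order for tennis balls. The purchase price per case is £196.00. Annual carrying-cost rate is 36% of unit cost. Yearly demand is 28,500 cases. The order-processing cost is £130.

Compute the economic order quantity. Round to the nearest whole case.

324 cases

Carrying cost H = £196 × 36% = £70.5600/case/yr
EOQ = √(2DS/H) = √(2 × 28,500 × 130 / 70.56)
    = √(105,017.01) ≈ 324.06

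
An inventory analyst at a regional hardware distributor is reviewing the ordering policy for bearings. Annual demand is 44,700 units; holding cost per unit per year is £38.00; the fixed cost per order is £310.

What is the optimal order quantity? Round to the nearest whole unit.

2DS/H = 2·44,700·310/38 = 729,315.79
EOQ = √729,315.79 ≈ 854.00

854 units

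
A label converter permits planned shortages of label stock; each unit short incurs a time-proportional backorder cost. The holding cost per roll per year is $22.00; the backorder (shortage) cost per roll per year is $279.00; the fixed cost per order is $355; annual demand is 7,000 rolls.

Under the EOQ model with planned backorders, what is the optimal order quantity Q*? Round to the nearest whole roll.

Basic EOQ = √(2·7,000·355/22) = 475.299
Backorder adjustment √((H+b)/b) = √((22+279)/279) = 1.0387
Q* = 475.299 × 1.0387 ≈ 493.68

494 rolls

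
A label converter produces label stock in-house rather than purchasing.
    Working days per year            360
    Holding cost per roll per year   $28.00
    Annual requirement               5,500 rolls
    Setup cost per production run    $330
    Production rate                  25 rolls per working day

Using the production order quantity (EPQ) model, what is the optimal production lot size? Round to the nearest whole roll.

d = 5,500/360 = 15.2778 rolls/day;  effective holding cost H(1 − d/p) = 28·(1 − 15.2778/25) = 10.88889
Q* = √(2DS / H_eff) = √(2·5,500·330 / 10.88889) ≈ 577.38

577 rolls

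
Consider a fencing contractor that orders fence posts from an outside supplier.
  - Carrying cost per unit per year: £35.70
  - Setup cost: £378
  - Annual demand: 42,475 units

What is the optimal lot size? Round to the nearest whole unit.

948 units

Q* = √(2·D·S / H) = √(2·42,475·378 / 35.7) = √899,470.6 ≈ 948.40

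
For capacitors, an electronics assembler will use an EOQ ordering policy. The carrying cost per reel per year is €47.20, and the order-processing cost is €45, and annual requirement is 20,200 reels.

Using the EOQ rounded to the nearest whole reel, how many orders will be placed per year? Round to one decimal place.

EOQ = √(2DS/H) = √(2 × 20,200 × 45 / 47.2)
    = √(38,516.95) ≈ 196.26 → Q = 196
Orders per year = D/Q = 20,200 / 196 = 103.061

103.1 orders per year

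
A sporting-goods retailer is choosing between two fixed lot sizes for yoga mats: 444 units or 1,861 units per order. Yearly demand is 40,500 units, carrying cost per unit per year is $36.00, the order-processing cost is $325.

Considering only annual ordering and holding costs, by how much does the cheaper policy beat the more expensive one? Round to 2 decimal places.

$2,933.54

Annual cost at Q: ordering D·S/Q plus holding Q·H/2.
TC(444) = (40,500/444)×325 + (444/2)×36 = $37,637.27
TC(1,861) = (40,500/1,861)×325 + (1,861/2)×36 = $40,570.81
|ΔTC| = |$37,637.27 − $40,570.81| = $2,933.54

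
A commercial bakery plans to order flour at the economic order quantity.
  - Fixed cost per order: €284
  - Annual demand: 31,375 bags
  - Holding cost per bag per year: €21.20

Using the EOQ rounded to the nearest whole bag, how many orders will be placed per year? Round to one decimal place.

34.2 orders per year

Optimal lot size Q* = (2 × 31,375 × €284 / €21.2)^½ ≈ 916.85 → Q = 917
Orders per year = D/Q = 31,375 / 917 = 34.215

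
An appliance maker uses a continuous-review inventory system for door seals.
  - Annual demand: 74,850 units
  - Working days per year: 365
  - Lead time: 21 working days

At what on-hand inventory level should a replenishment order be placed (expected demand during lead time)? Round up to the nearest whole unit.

Daily demand d = 74,850 / 365 = 205.068 units/day
Demand during lead time = 205.068 × 21 = 4,306.44
Reorder point = 4,306.44 → round up

4,307 units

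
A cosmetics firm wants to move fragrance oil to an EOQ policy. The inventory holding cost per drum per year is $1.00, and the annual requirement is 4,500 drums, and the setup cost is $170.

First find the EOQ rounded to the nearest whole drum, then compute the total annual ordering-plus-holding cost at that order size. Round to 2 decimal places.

Q* = √(2·D·S / H) = √(2·4,500·170 / 1) = √1,530,000.0 ≈ 1,236.93 → Q = 1,237 drums
Ordering: D/Q × S = 4,500/1,237 × $170 = $618.43
Holding:  Q/2 × H = 1,237/2 × $1 = $618.50
Total = $618.43 + $618.50 = $1,236.93

$1,236.93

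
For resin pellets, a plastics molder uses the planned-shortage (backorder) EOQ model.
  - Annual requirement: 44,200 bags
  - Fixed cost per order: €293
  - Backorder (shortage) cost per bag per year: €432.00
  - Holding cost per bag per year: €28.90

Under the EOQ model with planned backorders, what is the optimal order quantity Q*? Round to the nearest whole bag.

Basic EOQ = √(2·44,200·293/28.9) = 946.697
Backorder adjustment √((H+b)/b) = √((28.9+432)/432) = 1.0329
Q* = 946.697 × 1.0329 ≈ 977.85

978 bags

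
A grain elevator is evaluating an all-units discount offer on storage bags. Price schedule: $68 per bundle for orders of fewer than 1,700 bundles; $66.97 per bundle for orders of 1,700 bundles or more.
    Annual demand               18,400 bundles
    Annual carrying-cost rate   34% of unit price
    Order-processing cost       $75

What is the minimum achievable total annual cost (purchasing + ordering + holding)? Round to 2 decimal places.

$1,252,414.09

H₁ = 34%×$68 = $23.1200;  H₂ = 34%×$66.97 = $22.7698
EOQ₁ = √(2×18,400×75/23.1200) = 345.51  (< 1,700, feasible at tier 1)
EOQ₂ = √(2×18,400×75/22.7698) = 348.16  (< 1,700 → use Q = 1,700 at tier-2 price)
TC(tier 1 (EOQ₁), Q≈345.5) = $1,259,188.19
TC(tier 2, Q≈1,700.0) = $1,252,414.09
Minimum at tier 2: $1,252,414.09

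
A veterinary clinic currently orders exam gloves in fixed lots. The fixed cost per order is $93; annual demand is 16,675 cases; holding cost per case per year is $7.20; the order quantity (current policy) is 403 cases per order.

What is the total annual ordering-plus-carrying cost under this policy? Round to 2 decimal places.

Annual ordering cost = (D/Q)·S = (16,675/403) × 93 = $3,848.08
Annual holding cost  = (Q/2)·H = (403/2) × 7.2 = $1,450.80
Total = $3,848.08 + $1,450.80 = $5,298.88

$5,298.88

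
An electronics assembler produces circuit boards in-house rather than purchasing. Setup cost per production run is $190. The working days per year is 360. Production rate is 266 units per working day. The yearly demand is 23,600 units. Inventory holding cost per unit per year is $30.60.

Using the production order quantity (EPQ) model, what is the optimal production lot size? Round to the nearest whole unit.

d = 23,600/360 = 65.5556 units/day;  effective holding cost H(1 − d/p) = 30.6·(1 − 65.5556/266) = 23.05865
Q* = √(2DS / H_eff) = √(2·23,600·190 / 23.05865) ≈ 623.64

624 units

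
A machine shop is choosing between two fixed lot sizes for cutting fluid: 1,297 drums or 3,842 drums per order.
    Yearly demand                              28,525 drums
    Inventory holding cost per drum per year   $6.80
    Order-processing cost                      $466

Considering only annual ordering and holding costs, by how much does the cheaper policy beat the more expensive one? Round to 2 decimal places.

$1,864.06

For each Q, cost = (D/Q)·S + (Q/2)·H.
TC(1,297) = (28,525/1,297)×466 + (1,297/2)×6.8 = $14,658.57
TC(3,842) = (28,525/3,842)×466 + (3,842/2)×6.8 = $16,522.63
Cheaper: Q = 1,297.  Difference = $1,864.06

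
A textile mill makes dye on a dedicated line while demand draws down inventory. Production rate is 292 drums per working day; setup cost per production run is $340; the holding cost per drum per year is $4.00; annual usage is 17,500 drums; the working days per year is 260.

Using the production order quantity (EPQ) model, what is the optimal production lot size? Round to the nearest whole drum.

Daily demand d = 17,500/260 = 67.308; p = 292; 1 − d/p = 0.76949
EPQ = √(2DS / (H(1 − d/p)))
    = √(2 × 17,500 × 340 / (4 × 0.76949)) ≈ 1,966.26

1,966 drums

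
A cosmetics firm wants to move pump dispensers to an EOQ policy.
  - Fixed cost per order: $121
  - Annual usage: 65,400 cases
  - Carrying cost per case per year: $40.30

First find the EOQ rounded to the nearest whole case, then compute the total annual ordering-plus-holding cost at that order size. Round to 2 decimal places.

$25,255.10

2DS/H = 2·65,400·121/40.3 = 392,724.57
EOQ = √392,724.57 ≈ 626.68 → Q = 627 cases
Ordering: D/Q × S = 65,400/627 × $121 = $12,621.05
Holding:  Q/2 × H = 627/2 × $40.3 = $12,634.05
Total = $12,621.05 + $12,634.05 = $25,255.10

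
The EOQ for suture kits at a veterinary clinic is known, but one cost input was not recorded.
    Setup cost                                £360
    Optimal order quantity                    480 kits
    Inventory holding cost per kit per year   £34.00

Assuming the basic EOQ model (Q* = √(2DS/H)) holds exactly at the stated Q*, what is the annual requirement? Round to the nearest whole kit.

From Q* = √(2DS/H) ⇒ Q*² = 2DS/H.
D = Q²H / (2S) = 480² × 34 / (2 × 360) = 10,880.00

10,880 kits per year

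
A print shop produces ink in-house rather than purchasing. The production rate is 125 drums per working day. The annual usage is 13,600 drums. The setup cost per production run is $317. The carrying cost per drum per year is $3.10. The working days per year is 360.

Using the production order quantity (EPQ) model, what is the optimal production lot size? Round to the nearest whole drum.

d = 13,600/360 = 37.7778 drums/day;  effective holding cost H(1 − d/p) = 3.1·(1 − 37.7778/125) = 2.16311
Q* = √(2DS / H_eff) = √(2·13,600·317 / 2.16311) ≈ 1,996.52

1,997 drums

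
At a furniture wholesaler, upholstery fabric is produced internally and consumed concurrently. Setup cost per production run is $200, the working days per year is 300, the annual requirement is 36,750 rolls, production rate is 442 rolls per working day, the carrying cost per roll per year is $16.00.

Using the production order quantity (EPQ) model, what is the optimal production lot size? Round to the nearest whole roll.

1,127 rolls

Daily demand d = 36,750/300 = 122.500; p = 442; 1 − d/p = 0.72285
EPQ = √(2DS / (H(1 − d/p)))
    = √(2 × 36,750 × 200 / (16 × 0.72285)) ≈ 1,127.39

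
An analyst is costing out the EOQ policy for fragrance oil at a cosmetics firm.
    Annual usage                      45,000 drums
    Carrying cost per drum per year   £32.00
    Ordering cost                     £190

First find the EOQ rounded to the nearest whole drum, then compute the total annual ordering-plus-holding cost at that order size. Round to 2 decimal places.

2DS/H = 2·45,000·190/32 = 534,375.00
EOQ = √534,375.00 ≈ 731.01 → Q = 731 drums
Orders/yr = 45,000/731 = 61.560; ordering cost = 61.560 × £190 = £11,696.31
Average inventory = 731/2 = 365.5; holding cost = 365.5 × £32 = £11,696.00
Total = £11,696.31 + £11,696.00 = £23,392.31

£23,392.31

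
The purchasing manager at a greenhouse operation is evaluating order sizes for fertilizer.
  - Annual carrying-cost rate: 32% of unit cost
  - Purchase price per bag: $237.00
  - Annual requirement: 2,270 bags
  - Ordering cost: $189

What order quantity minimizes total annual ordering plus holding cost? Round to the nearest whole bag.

106 bags

Holding cost per bag per year: H = 32% × $237 = $75.8400
Optimal lot size Q* = (2 × 2,270 × $189 / $75.84)^½ ≈ 106.37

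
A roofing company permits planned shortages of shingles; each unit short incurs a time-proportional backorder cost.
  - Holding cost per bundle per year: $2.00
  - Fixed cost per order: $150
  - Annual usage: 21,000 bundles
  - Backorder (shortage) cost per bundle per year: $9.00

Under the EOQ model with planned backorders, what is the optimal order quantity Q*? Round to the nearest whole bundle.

1,962 bundles

Q* = √(2DS/H) · √((H + b)/b)
   = √(2 × 21,000 × 150 / 2) · √((2 + 9) / 9)
   = 1,774.824 × 1.1055 ≈ 1,962.14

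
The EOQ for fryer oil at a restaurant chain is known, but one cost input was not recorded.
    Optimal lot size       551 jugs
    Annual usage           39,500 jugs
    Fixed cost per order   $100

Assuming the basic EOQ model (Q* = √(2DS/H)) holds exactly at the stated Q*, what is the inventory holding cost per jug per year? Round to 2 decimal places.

$26.02

Since Q* = (2DS/H)^½, squaring gives Q*²·H = 2DS.
H = 2DS / Q² = 2 × 39,500 × 100 / 551² = 26.0210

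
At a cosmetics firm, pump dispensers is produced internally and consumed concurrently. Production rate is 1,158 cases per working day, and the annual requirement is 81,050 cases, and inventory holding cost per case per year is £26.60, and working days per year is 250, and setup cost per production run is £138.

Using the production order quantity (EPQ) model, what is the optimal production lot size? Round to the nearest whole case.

1,081 cases

Daily demand d = 81,050/250 = 324.200; p = 1158; 1 − d/p = 0.72003
EPQ = √(2DS / (H(1 − d/p)))
    = √(2 × 81,050 × 138 / (26.6 × 0.72003)) ≈ 1,080.72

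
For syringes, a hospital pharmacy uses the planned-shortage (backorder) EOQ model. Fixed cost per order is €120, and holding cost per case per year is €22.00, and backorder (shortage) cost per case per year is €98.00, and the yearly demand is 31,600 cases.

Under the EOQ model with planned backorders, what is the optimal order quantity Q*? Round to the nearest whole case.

Basic EOQ = √(2·31,600·120/22) = 587.135
Backorder adjustment √((H+b)/b) = √((22+98)/98) = 1.1066
Q* = 587.135 × 1.1066 ≈ 649.70

650 cases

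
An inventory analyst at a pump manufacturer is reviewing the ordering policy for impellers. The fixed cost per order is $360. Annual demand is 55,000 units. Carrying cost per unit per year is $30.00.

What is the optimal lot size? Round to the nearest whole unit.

1,149 units

Q* = √(2·D·S / H) = √(2·55,000·360 / 30) = √1,320,000.0 ≈ 1,148.91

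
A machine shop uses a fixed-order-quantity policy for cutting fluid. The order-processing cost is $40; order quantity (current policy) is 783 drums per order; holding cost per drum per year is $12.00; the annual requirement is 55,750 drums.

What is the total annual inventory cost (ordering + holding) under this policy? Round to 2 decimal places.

$7,546.02

Orders/yr = 55,750/783 = 71.201; ordering cost = 71.201 × $40 = $2,848.02
Average inventory = 783/2 = 391.5; holding cost = 391.5 × $12 = $4,698.00
Total = $2,848.02 + $4,698.00 = $7,546.02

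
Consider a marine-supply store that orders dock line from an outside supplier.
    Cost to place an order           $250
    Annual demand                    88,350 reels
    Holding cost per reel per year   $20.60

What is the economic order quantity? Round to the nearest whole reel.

1,464 reels

Optimal lot size Q* = (2 × 88,350 × $250 / $20.6)^½ ≈ 1,464.38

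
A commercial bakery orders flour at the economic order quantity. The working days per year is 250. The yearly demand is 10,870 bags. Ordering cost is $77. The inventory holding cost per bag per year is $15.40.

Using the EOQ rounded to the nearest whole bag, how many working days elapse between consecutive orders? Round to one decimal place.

7.6 days

EOQ = √(2DS/H) = √(2 × 10,870 × 77 / 15.4)
    = √(108,700.00) ≈ 329.70 → Q = 330 bags
Cycle time = (working days × Q)/D = (250 × 330) / 10,870 = 7.590 days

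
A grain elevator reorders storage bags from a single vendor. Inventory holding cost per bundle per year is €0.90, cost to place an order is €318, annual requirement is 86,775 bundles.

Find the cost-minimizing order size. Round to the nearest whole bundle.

7,831 bundles

Q* = √(2·D·S / H) = √(2·86,775·318 / 0.9) = √61,321,000.0 ≈ 7,830.77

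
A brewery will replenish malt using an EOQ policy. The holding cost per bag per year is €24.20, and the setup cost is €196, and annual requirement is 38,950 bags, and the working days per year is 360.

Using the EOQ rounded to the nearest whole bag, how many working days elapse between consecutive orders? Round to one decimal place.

7.3 days

2DS/H = 2·38,950·196/24.2 = 630,925.62
EOQ = √630,925.62 ≈ 794.31 → Q = 794 bags
Days between orders = 360 / (D/Q) = 360 / 49.055 ≈ 7.339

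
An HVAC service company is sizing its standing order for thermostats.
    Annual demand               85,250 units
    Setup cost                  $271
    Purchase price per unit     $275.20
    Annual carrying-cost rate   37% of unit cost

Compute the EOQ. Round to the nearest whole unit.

674 units

Holding cost per unit per year: H = 37% × $275.2 = $101.8240
Q* = √(2·D·S / H) = √(2·85,250·271 / 101.824) = √453,778.1 ≈ 673.63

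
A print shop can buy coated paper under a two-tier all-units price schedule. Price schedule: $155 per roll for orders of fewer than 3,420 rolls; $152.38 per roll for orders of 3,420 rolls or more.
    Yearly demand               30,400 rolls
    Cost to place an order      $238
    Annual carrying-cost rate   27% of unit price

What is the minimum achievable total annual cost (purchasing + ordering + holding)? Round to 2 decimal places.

H₁ = 27%×$155 = $41.8500;  H₂ = 27%×$152.38 = $41.1426
EOQ₁ = √(2×30,400×238/41.8500) = 588.02  (< 3,420, feasible at tier 1)
EOQ₂ = √(2×30,400×238/41.1426) = 593.05  (< 3,420 → use Q = 3,420 at tier-2 price)
TC(tier 1 (EOQ₁), Q≈588.0) = $4,736,608.66
TC(tier 2, Q≈3,420.0) = $4,704,821.40
Minimum at tier 2: $4,704,821.40

$4,704,821.40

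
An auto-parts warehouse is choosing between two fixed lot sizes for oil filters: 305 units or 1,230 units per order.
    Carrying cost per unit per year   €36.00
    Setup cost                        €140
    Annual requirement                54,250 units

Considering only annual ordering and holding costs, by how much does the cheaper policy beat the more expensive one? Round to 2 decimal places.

€2,076.84

TC(Q) = (D/Q)S + (Q/2)H
TC(305) = (54,250/305)×140 + (305/2)×36 = €30,391.64
TC(1,230) = (54,250/1,230)×140 + (1,230/2)×36 = €28,314.80
Lots of 1,230 are cheaper by €2,076.84.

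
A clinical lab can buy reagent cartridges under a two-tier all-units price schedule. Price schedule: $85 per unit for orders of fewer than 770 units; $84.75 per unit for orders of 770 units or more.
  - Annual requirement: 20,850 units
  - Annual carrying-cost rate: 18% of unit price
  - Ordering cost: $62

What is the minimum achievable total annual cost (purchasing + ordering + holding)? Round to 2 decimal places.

H₁ = 18%×$85 = $15.3000;  H₂ = 18%×$84.75 = $15.2550
EOQ₁ = √(2×20,850×62/15.3000) = 411.07  (< 770, feasible at tier 1)
EOQ₂ = √(2×20,850×62/15.2550) = 411.68  (< 770 → use Q = 770 at tier-2 price)
TC(tier 1 (EOQ₁), Q≈411.1) = $1,778,539.41
TC(tier 2, Q≈770.0) = $1,774,589.51
Minimum at tier 2: $1,774,589.51

$1,774,589.51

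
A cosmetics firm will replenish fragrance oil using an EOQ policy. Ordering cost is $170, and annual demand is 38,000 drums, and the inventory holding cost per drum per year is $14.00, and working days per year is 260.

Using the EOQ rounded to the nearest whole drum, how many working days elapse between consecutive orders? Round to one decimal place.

6.6 days

EOQ = √(2DS/H) = √(2 × 38,000 × 170 / 14)
    = √(922,857.14) ≈ 960.65 → Q = 961 drums
T = Q/D × 260 days = 961/38,000 × 260 = 6.575 days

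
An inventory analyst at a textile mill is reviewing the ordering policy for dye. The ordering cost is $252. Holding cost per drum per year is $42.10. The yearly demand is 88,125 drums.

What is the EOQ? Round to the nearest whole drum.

Optimal lot size Q* = (2 × 88,125 × $252 / $42.1)^½ ≈ 1,027.13

1,027 drums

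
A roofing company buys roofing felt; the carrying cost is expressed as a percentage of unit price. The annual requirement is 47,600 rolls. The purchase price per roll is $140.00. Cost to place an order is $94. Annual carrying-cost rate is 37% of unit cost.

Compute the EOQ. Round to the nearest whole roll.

416 rolls

Holding cost per roll per year: H = 37% × $140 = $51.8000
Q* = √(2·D·S / H) = √(2·47,600·94 / 51.8) = √172,756.8 ≈ 415.64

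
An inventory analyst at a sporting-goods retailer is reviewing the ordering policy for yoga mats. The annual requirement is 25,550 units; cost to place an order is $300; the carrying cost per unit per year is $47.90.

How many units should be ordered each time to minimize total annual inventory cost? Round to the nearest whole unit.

566 units

EOQ = √(2DS/H) = √(2 × 25,550 × 300 / 47.9)
    = √(320,041.75) ≈ 565.72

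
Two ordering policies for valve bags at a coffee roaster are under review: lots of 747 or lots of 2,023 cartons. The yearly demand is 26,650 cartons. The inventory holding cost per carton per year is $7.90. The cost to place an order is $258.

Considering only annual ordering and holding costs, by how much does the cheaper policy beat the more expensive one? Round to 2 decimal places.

$765.45

For each Q, cost = (D/Q)·S + (Q/2)·H.
TC(747) = (26,650/747)×258 + (747/2)×7.9 = $12,155.07
TC(2,023) = (26,650/2,023)×258 + (2,023/2)×7.9 = $11,389.61
Lots of 2,023 are cheaper by $765.45.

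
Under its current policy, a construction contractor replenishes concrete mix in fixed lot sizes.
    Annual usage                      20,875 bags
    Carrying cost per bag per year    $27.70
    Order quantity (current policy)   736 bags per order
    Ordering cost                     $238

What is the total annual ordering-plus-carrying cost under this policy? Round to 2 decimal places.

$16,943.94

Orders/yr = 20,875/736 = 28.363; ordering cost = 28.363 × $238 = $6,750.34
Average inventory = 736/2 = 368; holding cost = 368 × $27.7 = $10,193.60
Total = $6,750.34 + $10,193.60 = $16,943.94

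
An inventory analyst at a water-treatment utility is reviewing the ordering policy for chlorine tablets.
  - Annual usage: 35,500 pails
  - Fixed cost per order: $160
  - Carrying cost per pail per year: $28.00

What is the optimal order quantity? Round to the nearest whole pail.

637 pails

2DS/H = 2·35,500·160/28 = 405,714.29
EOQ = √405,714.29 ≈ 636.96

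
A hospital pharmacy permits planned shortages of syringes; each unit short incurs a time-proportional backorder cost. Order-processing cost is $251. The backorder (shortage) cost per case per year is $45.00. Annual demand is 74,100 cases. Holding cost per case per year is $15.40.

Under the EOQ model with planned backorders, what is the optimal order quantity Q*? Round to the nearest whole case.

1,801 cases

Basic EOQ = √(2·74,100·251/15.4) = 1,554.177
Backorder adjustment √((H+b)/b) = √((15.4+45)/45) = 1.1585
Q* = 1,554.177 × 1.1585 ≈ 1,800.58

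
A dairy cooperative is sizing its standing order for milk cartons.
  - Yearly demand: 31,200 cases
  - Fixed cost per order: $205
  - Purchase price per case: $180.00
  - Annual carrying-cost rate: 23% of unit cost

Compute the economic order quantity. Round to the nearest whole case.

Holding cost per case per year: H = 23% × $180 = $41.4000
Optimal lot size Q* = (2 × 31,200 × $205 / $41.4)^½ ≈ 555.86

556 cases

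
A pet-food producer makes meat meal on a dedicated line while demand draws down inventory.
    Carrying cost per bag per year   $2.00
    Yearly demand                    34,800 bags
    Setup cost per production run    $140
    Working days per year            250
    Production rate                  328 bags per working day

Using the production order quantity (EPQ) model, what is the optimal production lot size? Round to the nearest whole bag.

d = 34,800/250 = 139.2000 bags/day;  effective holding cost H(1 − d/p) = 2·(1 − 139.2000/328) = 1.15122
Q* = √(2DS / H_eff) = √(2·34,800·140 / 1.15122) ≈ 2,909.31

2,909 bags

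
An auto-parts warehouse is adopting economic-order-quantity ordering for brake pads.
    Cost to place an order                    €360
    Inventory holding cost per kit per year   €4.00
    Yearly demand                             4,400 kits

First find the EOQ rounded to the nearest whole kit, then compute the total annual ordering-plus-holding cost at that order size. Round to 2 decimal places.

Optimal lot size Q* = (2 × 4,400 × €360 / €4)^½ ≈ 889.94 → Q = 890 kits
Ordering: D/Q × S = 4,400/890 × €360 = €1,779.78
Holding:  Q/2 × H = 890/2 × €4 = €1,780.00
Total = €1,779.78 + €1,780.00 = €3,559.78

€3,559.78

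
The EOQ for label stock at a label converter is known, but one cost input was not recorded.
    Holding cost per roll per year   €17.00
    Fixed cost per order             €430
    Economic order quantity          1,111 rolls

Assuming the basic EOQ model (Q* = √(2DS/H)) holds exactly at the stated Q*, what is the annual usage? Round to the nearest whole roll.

Since Q* = (2DS/H)^½, squaring gives Q*²·H = 2DS.
D = Q²H / (2S) = 1,111² × 17 / (2 × 430) = 24,399.37

24,399 rolls per year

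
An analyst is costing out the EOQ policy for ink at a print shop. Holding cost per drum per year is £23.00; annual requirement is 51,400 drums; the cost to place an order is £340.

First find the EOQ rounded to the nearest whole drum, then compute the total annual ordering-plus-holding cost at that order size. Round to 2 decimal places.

Optimal lot size Q* = (2 × 51,400 × £340 / £23)^½ ≈ 1,232.74 → Q = 1,233 drums
Annual ordering cost = (D/Q)·S = (51,400/1,233) × 340 = £14,173.56
Annual holding cost  = (Q/2)·H = (1,233/2) × 23 = £14,179.50
Total = £14,173.56 + £14,179.50 = £28,353.06

£28,353.06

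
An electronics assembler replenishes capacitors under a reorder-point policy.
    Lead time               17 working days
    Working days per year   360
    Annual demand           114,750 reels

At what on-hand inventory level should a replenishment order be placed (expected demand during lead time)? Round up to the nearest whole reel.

5,419 reels

Daily demand d = 114,750 / 360 = 318.750 reels/day
Demand during lead time = 318.750 × 17 = 5,418.75
Reorder point = 5,418.75 → round up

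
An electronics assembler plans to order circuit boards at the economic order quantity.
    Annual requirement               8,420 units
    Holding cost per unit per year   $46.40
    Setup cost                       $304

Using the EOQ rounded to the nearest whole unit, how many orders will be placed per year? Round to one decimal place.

25.4 orders per year

Optimal lot size Q* = (2 × 8,420 × $304 / $46.4)^½ ≈ 332.16 → Q = 332
Orders per year = D/Q = 8,420 / 332 = 25.361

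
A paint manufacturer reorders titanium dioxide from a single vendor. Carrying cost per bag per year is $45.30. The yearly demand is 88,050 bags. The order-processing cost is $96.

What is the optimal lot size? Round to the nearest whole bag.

611 bags

EOQ = √(2DS/H) = √(2 × 88,050 × 96 / 45.3)
    = √(373,192.05) ≈ 610.89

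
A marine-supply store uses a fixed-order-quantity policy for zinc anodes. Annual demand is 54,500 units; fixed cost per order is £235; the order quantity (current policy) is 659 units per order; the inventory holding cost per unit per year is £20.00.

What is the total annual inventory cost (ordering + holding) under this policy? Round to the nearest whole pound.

£26,025

Orders/yr = 54,500/659 = 82.701; ordering cost = 82.701 × £235 = £19,434.75
Average inventory = 659/2 = 329.5; holding cost = 329.5 × £20 = £6,590.00
Total = £19,434.75 + £6,590.00 = £26,024.75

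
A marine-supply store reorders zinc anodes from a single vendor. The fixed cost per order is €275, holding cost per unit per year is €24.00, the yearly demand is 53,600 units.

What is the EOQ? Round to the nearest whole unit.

1,108 units

Optimal lot size Q* = (2 × 53,600 × €275 / €24)^½ ≈ 1,108.30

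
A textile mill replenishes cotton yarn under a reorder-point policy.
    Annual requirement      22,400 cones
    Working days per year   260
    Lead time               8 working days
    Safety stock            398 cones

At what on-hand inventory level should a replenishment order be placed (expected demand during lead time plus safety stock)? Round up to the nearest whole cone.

1,088 cones

Daily demand d = 22,400 / 260 = 86.154 cones/day
Demand during lead time = 86.154 × 8 = 689.23
Reorder point = 689.23 + 398 = 1,087.23 → round up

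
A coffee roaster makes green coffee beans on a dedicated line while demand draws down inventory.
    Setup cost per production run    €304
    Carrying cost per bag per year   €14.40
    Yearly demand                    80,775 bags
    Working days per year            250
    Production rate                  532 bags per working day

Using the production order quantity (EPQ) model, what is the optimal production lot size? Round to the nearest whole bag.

2,947 bags

d = 80,775/250 = 323.1000 bags/day;  effective holding cost H(1 − d/p) = 14.4·(1 − 323.1000/532) = 5.65444
Q* = √(2DS / H_eff) = √(2·80,775·304 / 5.65444) ≈ 2,947.11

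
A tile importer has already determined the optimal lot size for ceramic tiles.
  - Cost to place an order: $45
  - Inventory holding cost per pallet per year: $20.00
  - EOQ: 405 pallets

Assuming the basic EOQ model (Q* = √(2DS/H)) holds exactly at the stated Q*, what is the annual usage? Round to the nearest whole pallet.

EOQ relation: Q² = 2DS/H, so rearrange for the unknown.
D = Q²H / (2S) = 405² × 20 / (2 × 45) = 36,450.00

36,450 pallets per year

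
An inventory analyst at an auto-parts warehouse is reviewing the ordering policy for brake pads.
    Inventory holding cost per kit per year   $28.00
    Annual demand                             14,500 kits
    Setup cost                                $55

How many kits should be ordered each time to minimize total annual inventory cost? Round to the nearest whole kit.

239 kits

Optimal lot size Q* = (2 × 14,500 × $55 / $28)^½ ≈ 238.67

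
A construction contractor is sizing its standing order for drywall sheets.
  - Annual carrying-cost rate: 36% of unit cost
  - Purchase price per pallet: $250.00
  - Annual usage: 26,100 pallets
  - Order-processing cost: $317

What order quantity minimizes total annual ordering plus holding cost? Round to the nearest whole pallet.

429 pallets

Holding cost per pallet per year: H = 36% × $250 = $90.0000
2DS/H = 2·26,100·317/90 = 183,860.00
EOQ = √183,860.00 ≈ 428.79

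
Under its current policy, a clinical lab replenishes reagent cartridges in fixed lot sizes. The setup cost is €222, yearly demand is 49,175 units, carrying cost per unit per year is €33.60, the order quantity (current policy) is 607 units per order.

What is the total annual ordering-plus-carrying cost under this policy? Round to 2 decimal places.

€28,182.53

Annual ordering cost = (D/Q)·S = (49,175/607) × 222 = €17,984.93
Annual holding cost  = (Q/2)·H = (607/2) × 33.6 = €10,197.60
Total = €17,984.93 + €10,197.60 = €28,182.53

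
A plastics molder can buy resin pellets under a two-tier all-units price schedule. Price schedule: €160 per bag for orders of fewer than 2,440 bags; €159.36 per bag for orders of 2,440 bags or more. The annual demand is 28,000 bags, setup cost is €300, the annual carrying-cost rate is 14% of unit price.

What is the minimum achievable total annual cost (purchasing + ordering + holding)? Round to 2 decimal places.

€4,492,741.31

H₁ = 14%×€160 = €22.4000;  H₂ = 14%×€159.36 = €22.3104
EOQ₁ = √(2×28,000×300/22.4000) = 866.03  (< 2,440, feasible at tier 1)
EOQ₂ = √(2×28,000×300/22.3104) = 867.76  (< 2,440 → use Q = 2,440 at tier-2 price)
TC(tier 1 (EOQ₁), Q≈866.0) = €4,499,398.97
TC(tier 2, Q≈2,440.0) = €4,492,741.31
Minimum at tier 2: €4,492,741.31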